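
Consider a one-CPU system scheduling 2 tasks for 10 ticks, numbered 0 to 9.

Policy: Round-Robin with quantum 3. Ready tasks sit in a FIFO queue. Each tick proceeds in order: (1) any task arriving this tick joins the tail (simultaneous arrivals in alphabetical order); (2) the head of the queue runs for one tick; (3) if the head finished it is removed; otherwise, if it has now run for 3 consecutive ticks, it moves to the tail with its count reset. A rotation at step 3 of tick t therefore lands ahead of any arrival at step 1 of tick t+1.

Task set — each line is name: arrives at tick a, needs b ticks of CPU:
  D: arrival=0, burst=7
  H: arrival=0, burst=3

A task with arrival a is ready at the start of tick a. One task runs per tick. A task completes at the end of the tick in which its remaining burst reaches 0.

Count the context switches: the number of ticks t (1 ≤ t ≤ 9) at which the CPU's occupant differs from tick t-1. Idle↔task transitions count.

context switches = 2

t=0: queue=[D,H] q_used=0 → run D
t=1: queue=[D,H] q_used=1 → run D
t=2: queue=[D,H] q_used=2 → run D
t=3: queue=[H,D] q_used=0 → run H
t=4: queue=[H,D] q_used=1 → run H
t=5: queue=[H,D] q_used=2 → run H
t=6: queue=[D] q_used=0 → run D
t=7: queue=[D] q_used=1 → run D
t=8: queue=[D] q_used=2 → run D
t=9: queue=[D] q_used=0 → run D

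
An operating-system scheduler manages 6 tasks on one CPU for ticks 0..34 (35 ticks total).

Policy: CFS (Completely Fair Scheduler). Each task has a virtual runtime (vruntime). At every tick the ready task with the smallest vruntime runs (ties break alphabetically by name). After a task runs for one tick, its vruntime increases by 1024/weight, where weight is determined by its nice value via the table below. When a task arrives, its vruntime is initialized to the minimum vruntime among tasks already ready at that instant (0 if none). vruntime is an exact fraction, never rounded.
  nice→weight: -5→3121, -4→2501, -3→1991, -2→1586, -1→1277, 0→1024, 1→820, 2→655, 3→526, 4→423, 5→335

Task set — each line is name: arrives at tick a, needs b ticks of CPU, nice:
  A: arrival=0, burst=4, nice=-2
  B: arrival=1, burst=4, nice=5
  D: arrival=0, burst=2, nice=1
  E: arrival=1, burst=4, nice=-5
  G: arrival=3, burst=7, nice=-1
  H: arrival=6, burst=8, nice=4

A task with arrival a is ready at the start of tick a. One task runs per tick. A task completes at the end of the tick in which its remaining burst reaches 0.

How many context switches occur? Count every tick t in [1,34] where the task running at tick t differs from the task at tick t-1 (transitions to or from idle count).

context switches = 24

t=0: vr[A=0 D=0] → run A
t=1: vr[A=512/793 B=0 D=0 E=0] → run B
t=2: vr[A=512/793 B=1024/335 D=0 E=0] → run D
t=3: vr[A=512/793 B=1024/335 D=256/205 E=0 G=0] → run E
t=4: vr[A=512/793 B=1024/335 D=256/205 E=1024/3121 G=0] → run G
t=5: vr[A=512/793 B=1024/335 D=256/205 E=1024/3121 G=1024/1277] → run E
t=6: vr[A=512/793 B=1024/335 D=256/205 E=2048/3121 G=1024/1277 H=512/793] → run A
t=7: vr[A=1024/793 B=1024/335 D=256/205 E=2048/3121 G=1024/1277 H=512/793] → run H
t=8: vr[A=1024/793 B=1024/335 D=256/205 E=2048/3121 G=1024/1277 H=1028608/335439] → run E
t=9: vr[A=1024/793 B=1024/335 D=256/205 E=3072/3121 G=1024/1277 H=1028608/335439] → run G
t=10: vr[A=1024/793 B=1024/335 D=256/205 E=3072/3121 G=2048/1277 H=1028608/335439] → run E
t=11: vr[A=1024/793 B=1024/335 D=256/205 G=2048/1277 H=1028608/335439] → run D
t=12: vr[A=1024/793 B=1024/335 G=2048/1277 H=1028608/335439] → run A
t=13: vr[A=1536/793 B=1024/335 G=2048/1277 H=1028608/335439] → run G
t=14: vr[A=1536/793 B=1024/335 G=3072/1277 H=1028608/335439] → run A
t=15: vr[B=1024/335 G=3072/1277 H=1028608/335439] → run G
t=16: vr[B=1024/335 G=4096/1277 H=1028608/335439] → run B
t=17: vr[B=2048/335 G=4096/1277 H=1028608/335439] → run H
t=18: vr[B=2048/335 G=4096/1277 H=1840640/335439] → run G
t=19: vr[B=2048/335 G=5120/1277 H=1840640/335439] → run G
t=20: vr[B=2048/335 G=6144/1277 H=1840640/335439] → run G
t=21: vr[B=2048/335 H=1840640/335439] → run H
t=22: vr[B=2048/335 H=884224/111813] → run B
t=23: vr[B=3072/335 H=884224/111813] → run H
t=24: vr[B=3072/335 H=3464704/335439] → run B
t=25: vr[H=3464704/335439] → run H
t=26: vr[H=4276736/335439] → run H
t=27: vr[H=1696256/111813] → run H
t=28: vr[H=5900800/335439] → run H
t=29: (idle)
t=30: (idle)
t=31: (idle)
t=32: (idle)
t=33: (idle)
t=34: (idle)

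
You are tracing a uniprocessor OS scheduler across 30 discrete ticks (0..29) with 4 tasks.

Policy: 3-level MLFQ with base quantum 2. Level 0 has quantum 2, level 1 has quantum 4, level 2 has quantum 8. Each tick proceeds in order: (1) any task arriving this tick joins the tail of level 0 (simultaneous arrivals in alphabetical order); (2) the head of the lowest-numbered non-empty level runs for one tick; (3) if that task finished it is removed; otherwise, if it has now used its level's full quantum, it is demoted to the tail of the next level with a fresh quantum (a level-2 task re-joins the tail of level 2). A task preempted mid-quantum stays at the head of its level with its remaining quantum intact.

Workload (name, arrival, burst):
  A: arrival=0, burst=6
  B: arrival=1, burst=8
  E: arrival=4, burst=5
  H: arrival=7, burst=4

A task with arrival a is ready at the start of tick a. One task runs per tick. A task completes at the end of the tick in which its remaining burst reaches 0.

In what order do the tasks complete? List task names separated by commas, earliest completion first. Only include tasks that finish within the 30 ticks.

completion order = A, E, H, B

t=0: L0/L1/L2 = A/-/- → run A
t=1: L0/L1/L2 = AB/-/- → run A
t=2: L0/L1/L2 = B/A/- → run B
t=3: L0/L1/L2 = B/A/- → run B
t=4: L0/L1/L2 = E/AB/- → run E
t=5: L0/L1/L2 = E/AB/- → run E
t=6: L0/L1/L2 = -/ABE/- → run A
t=7: L0/L1/L2 = H/ABE/- → run H
t=8: L0/L1/L2 = H/ABE/- → run H
t=9: L0/L1/L2 = -/ABEH/- → run A
t=10: L0/L1/L2 = -/ABEH/- → run A
t=11: L0/L1/L2 = -/ABEH/- → run A
t=12: L0/L1/L2 = -/BEH/- → run B
t=13: L0/L1/L2 = -/BEH/- → run B
t=14: L0/L1/L2 = -/BEH/- → run B
t=15: L0/L1/L2 = -/BEH/- → run B
t=16: L0/L1/L2 = -/EH/B → run E
t=17: L0/L1/L2 = -/EH/B → run E
t=18: L0/L1/L2 = -/EH/B → run E
t=19: L0/L1/L2 = -/H/B → run H
t=20: L0/L1/L2 = -/H/B → run H
t=21: L0/L1/L2 = -/-/B → run B
t=22: L0/L1/L2 = -/-/B → run B
t=23: (idle)
t=24: (idle)
t=25: (idle)
t=26: (idle)
t=27: (idle)
t=28: (idle)
t=29: (idle)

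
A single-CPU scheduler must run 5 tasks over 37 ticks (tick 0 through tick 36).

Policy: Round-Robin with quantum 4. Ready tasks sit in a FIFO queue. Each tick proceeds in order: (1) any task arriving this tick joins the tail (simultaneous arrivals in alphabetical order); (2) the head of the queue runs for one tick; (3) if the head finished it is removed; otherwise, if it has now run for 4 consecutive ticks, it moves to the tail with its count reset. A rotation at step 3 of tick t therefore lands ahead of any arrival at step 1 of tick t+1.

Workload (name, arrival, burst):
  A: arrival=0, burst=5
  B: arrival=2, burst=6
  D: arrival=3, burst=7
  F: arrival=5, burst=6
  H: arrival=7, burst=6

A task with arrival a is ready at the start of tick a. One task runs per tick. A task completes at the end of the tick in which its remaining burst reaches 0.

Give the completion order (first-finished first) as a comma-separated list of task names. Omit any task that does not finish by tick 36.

t=0: queue=[A] q_used=0 → run A
t=1: queue=[A] q_used=1 → run A
t=2: queue=[A,B] q_used=2 → run A
t=3: queue=[A,B,D] q_used=3 → run A
t=4: queue=[B,D,A] q_used=0 → run B
t=5: queue=[B,D,A,F] q_used=1 → run B
t=6: queue=[B,D,A,F] q_used=2 → run B
t=7: queue=[B,D,A,F,H] q_used=3 → run B
t=8: queue=[D,A,F,H,B] q_used=0 → run D
t=9: queue=[D,A,F,H,B] q_used=1 → run D
t=10: queue=[D,A,F,H,B] q_used=2 → run D
t=11: queue=[D,A,F,H,B] q_used=3 → run D
t=12: queue=[A,F,H,B,D] q_used=0 → run A
t=13: queue=[F,H,B,D] q_used=0 → run F
t=14: queue=[F,H,B,D] q_used=1 → run F
t=15: queue=[F,H,B,D] q_used=2 → run F
t=16: queue=[F,H,B,D] q_used=3 → run F
t=17: queue=[H,B,D,F] q_used=0 → run H
t=18: queue=[H,B,D,F] q_used=1 → run H
t=19: queue=[H,B,D,F] q_used=2 → run H
t=20: queue=[H,B,D,F] q_used=3 → run H
t=21: queue=[B,D,F,H] q_used=0 → run B
t=22: queue=[B,D,F,H] q_used=1 → run B
t=23: queue=[D,F,H] q_used=0 → run D
t=24: queue=[D,F,H] q_used=1 → run D
t=25: queue=[D,F,H] q_used=2 → run D
t=26: queue=[F,H] q_used=0 → run F
t=27: queue=[F,H] q_used=1 → run F
t=28: queue=[H] q_used=0 → run H
t=29: queue=[H] q_used=1 → run H
t=30: (idle)
t=31: (idle)
t=32: (idle)
t=33: (idle)
t=34: (idle)
t=35: (idle)
t=36: (idle)

completion order = A, B, D, F, H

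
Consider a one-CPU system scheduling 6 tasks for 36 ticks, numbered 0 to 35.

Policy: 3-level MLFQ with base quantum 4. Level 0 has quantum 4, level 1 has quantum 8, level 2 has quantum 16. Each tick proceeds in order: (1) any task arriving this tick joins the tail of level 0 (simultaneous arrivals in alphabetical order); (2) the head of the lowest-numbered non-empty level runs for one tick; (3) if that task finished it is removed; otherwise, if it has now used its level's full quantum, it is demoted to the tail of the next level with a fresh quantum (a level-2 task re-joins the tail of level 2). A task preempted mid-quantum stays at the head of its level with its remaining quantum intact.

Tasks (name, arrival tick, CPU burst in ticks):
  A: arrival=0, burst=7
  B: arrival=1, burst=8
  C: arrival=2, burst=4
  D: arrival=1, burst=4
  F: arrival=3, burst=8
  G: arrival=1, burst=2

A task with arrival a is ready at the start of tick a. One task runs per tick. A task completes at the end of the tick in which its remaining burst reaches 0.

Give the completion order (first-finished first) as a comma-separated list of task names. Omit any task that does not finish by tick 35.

t=0: L0/L1/L2 = A/-/- → run A
t=1: L0/L1/L2 = ABDG/-/- → run A
t=2: L0/L1/L2 = ABDGC/-/- → run A
t=3: L0/L1/L2 = ABDGCF/-/- → run A
t=4: L0/L1/L2 = BDGCF/A/- → run B
t=5: L0/L1/L2 = BDGCF/A/- → run B
t=6: L0/L1/L2 = BDGCF/A/- → run B
t=7: L0/L1/L2 = BDGCF/A/- → run B
t=8: L0/L1/L2 = DGCF/AB/- → run D
t=9: L0/L1/L2 = DGCF/AB/- → run D
t=10: L0/L1/L2 = DGCF/AB/- → run D
t=11: L0/L1/L2 = DGCF/AB/- → run D
t=12: L0/L1/L2 = GCF/AB/- → run G
t=13: L0/L1/L2 = GCF/AB/- → run G
t=14: L0/L1/L2 = CF/AB/- → run C
t=15: L0/L1/L2 = CF/AB/- → run C
t=16: L0/L1/L2 = CF/AB/- → run C
t=17: L0/L1/L2 = CF/AB/- → run C
t=18: L0/L1/L2 = F/AB/- → run F
t=19: L0/L1/L2 = F/AB/- → run F
t=20: L0/L1/L2 = F/AB/- → run F
t=21: L0/L1/L2 = F/AB/- → run F
t=22: L0/L1/L2 = -/ABF/- → run A
t=23: L0/L1/L2 = -/ABF/- → run A
t=24: L0/L1/L2 = -/ABF/- → run A
t=25: L0/L1/L2 = -/BF/- → run B
t=26: L0/L1/L2 = -/BF/- → run B
t=27: L0/L1/L2 = -/BF/- → run B
t=28: L0/L1/L2 = -/BF/- → run B
t=29: L0/L1/L2 = -/F/- → run F
t=30: L0/L1/L2 = -/F/- → run F
t=31: L0/L1/L2 = -/F/- → run F
t=32: L0/L1/L2 = -/F/- → run F
t=33: (idle)
t=34: (idle)
t=35: (idle)

completion order = D, G, C, A, B, F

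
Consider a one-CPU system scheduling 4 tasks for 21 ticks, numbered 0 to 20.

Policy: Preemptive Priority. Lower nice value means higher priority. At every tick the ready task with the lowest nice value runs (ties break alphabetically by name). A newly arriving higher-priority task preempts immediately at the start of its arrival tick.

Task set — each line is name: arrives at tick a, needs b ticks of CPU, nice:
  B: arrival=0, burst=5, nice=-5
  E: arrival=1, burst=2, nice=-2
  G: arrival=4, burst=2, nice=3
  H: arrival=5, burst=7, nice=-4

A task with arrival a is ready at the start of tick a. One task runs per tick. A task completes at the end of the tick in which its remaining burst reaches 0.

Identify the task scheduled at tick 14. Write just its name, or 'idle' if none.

running at tick 14 = G

t=0: ready={B} → run B
t=1: ready={B,E} → run B
t=2: ready={B,E} → run B
t=3: ready={B,E} → run B
t=4: ready={B,E,G} → run B
t=5: ready={E,G,H} → run H
t=6: ready={E,G,H} → run H
t=7: ready={E,G,H} → run H
t=8: ready={E,G,H} → run H
t=9: ready={E,G,H} → run H
t=10: ready={E,G,H} → run H
t=11: ready={E,G,H} → run H
t=12: ready={E,G} → run E
t=13: ready={E,G} → run E
t=14: ready={G} → run G
t=15: ready={G} → run G
t=16: (idle)
t=17: (idle)
t=18: (idle)
t=19: (idle)
t=20: (idle)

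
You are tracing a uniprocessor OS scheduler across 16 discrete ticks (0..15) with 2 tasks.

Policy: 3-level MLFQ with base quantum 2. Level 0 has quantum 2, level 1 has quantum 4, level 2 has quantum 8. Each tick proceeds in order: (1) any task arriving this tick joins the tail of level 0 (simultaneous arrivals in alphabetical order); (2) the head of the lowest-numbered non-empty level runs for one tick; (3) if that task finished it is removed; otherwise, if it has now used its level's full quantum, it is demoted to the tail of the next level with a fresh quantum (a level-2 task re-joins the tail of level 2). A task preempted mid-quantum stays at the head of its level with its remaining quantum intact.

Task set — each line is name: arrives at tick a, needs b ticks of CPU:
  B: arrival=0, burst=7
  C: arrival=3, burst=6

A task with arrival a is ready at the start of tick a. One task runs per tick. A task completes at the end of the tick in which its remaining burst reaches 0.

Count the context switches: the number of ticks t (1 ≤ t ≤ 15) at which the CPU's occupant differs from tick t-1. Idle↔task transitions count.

t=0: L0/L1/L2 = B/-/- → run B
t=1: L0/L1/L2 = B/-/- → run B
t=2: L0/L1/L2 = -/B/- → run B
t=3: L0/L1/L2 = C/B/- → run C
t=4: L0/L1/L2 = C/B/- → run C
t=5: L0/L1/L2 = -/BC/- → run B
t=6: L0/L1/L2 = -/BC/- → run B
t=7: L0/L1/L2 = -/BC/- → run B
t=8: L0/L1/L2 = -/C/B → run C
t=9: L0/L1/L2 = -/C/B → run C
t=10: L0/L1/L2 = -/C/B → run C
t=11: L0/L1/L2 = -/C/B → run C
t=12: L0/L1/L2 = -/-/B → run B
t=13: (idle)
t=14: (idle)
t=15: (idle)

context switches = 5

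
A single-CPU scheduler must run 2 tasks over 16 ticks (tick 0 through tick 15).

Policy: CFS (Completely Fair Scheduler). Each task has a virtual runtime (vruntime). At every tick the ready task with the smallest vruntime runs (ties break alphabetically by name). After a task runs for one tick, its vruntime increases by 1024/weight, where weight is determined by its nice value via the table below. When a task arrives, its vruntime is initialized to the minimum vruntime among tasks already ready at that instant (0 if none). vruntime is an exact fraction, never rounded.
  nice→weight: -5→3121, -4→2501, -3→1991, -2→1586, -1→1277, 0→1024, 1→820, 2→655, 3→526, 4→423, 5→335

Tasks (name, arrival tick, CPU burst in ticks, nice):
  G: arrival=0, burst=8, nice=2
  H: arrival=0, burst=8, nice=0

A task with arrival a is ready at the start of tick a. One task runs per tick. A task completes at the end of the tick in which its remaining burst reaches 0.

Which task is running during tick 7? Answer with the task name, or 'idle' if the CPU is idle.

t=0: vr[G=0 H=0] → run G
t=1: vr[G=1024/655 H=0] → run H
t=2: vr[G=1024/655 H=1] → run H
t=3: vr[G=1024/655 H=2] → run G
t=4: vr[G=2048/655 H=2] → run H
t=5: vr[G=2048/655 H=3] → run H
t=6: vr[G=2048/655 H=4] → run G
t=7: vr[G=3072/655 H=4] → run H
t=8: vr[G=3072/655 H=5] → run G
t=9: vr[G=4096/655 H=5] → run H
t=10: vr[G=4096/655 H=6] → run H
t=11: vr[G=4096/655 H=7] → run G
t=12: vr[G=1024/131 H=7] → run H
t=13: vr[G=1024/131] → run G
t=14: vr[G=6144/655] → run G
t=15: vr[G=7168/655] → run G

running at tick 7 = H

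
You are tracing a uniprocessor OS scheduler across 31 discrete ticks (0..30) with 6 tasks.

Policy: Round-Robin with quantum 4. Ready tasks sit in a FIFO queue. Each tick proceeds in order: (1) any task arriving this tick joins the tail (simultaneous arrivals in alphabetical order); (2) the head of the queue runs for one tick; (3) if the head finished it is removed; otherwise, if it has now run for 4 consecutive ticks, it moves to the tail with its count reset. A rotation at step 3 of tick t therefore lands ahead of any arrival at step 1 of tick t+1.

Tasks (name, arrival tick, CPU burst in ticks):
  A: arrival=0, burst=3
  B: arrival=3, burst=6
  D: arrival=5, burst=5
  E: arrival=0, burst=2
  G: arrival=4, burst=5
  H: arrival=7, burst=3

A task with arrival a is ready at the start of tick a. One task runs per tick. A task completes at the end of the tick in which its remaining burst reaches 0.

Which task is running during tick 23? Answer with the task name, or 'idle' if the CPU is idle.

t=0: queue=[A,E] q_used=0 → run A
t=1: queue=[A,E] q_used=1 → run A
t=2: queue=[A,E] q_used=2 → run A
t=3: queue=[E,B] q_used=0 → run E
t=4: queue=[E,B,G] q_used=1 → run E
t=5: queue=[B,G,D] q_used=0 → run B
t=6: queue=[B,G,D] q_used=1 → run B
t=7: queue=[B,G,D,H] q_used=2 → run B
t=8: queue=[B,G,D,H] q_used=3 → run B
t=9: queue=[G,D,H,B] q_used=0 → run G
t=10: queue=[G,D,H,B] q_used=1 → run G
t=11: queue=[G,D,H,B] q_used=2 → run G
t=12: queue=[G,D,H,B] q_used=3 → run G
t=13: queue=[D,H,B,G] q_used=0 → run D
t=14: queue=[D,H,B,G] q_used=1 → run D
t=15: queue=[D,H,B,G] q_used=2 → run D
t=16: queue=[D,H,B,G] q_used=3 → run D
t=17: queue=[H,B,G,D] q_used=0 → run H
t=18: queue=[H,B,G,D] q_used=1 → run H
t=19: queue=[H,B,G,D] q_used=2 → run H
t=20: queue=[B,G,D] q_used=0 → run B
t=21: queue=[B,G,D] q_used=1 → run B
t=22: queue=[G,D] q_used=0 → run G
t=23: queue=[D] q_used=0 → run D
t=24: (idle)
t=25: (idle)
t=26: (idle)
t=27: (idle)
t=28: (idle)
t=29: (idle)
t=30: (idle)

running at tick 23 = D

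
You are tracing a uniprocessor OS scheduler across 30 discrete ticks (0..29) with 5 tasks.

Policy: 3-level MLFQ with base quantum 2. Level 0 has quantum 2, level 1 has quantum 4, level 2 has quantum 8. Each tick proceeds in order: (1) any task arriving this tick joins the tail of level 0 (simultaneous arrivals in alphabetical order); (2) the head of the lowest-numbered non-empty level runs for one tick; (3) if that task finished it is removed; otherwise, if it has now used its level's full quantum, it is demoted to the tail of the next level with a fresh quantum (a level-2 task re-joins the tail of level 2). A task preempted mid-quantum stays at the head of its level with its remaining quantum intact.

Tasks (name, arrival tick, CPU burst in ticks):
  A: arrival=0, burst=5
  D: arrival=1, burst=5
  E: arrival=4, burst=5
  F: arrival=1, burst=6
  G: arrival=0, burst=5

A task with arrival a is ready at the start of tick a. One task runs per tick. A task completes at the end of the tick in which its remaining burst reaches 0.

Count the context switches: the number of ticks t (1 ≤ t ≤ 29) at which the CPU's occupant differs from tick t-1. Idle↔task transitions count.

context switches = 10

t=0: L0/L1/L2 = AG/-/- → run A
t=1: L0/L1/L2 = AGDF/-/- → run A
t=2: L0/L1/L2 = GDF/A/- → run G
t=3: L0/L1/L2 = GDF/A/- → run G
t=4: L0/L1/L2 = DFE/AG/- → run D
t=5: L0/L1/L2 = DFE/AG/- → run D
t=6: L0/L1/L2 = FE/AGD/- → run F
t=7: L0/L1/L2 = FE/AGD/- → run F
t=8: L0/L1/L2 = E/AGDF/- → run E
t=9: L0/L1/L2 = E/AGDF/- → run E
t=10: L0/L1/L2 = -/AGDFE/- → run A
t=11: L0/L1/L2 = -/AGDFE/- → run A
t=12: L0/L1/L2 = -/AGDFE/- → run A
t=13: L0/L1/L2 = -/GDFE/- → run G
t=14: L0/L1/L2 = -/GDFE/- → run G
t=15: L0/L1/L2 = -/GDFE/- → run G
t=16: L0/L1/L2 = -/DFE/- → run D
t=17: L0/L1/L2 = -/DFE/- → run D
t=18: L0/L1/L2 = -/DFE/- → run D
t=19: L0/L1/L2 = -/FE/- → run F
t=20: L0/L1/L2 = -/FE/- → run F
t=21: L0/L1/L2 = -/FE/- → run F
t=22: L0/L1/L2 = -/FE/- → run F
t=23: L0/L1/L2 = -/E/- → run E
t=24: L0/L1/L2 = -/E/- → run E
t=25: L0/L1/L2 = -/E/- → run E
t=26: (idle)
t=27: (idle)
t=28: (idle)
t=29: (idle)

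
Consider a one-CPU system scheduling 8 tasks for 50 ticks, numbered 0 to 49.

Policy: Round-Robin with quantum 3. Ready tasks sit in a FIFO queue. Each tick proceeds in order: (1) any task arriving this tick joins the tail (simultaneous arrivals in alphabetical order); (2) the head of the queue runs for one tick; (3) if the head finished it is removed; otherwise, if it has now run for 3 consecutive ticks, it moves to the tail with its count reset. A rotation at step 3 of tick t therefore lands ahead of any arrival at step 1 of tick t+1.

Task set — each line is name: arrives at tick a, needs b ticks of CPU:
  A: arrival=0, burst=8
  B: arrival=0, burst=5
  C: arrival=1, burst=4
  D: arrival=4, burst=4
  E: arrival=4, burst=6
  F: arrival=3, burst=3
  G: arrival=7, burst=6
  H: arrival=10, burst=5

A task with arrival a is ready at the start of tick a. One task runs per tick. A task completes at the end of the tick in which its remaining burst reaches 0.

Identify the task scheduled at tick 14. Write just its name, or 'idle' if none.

running at tick 14 = F

t=0: queue=[A,B] q_used=0 → run A
t=1: queue=[A,B,C] q_used=1 → run A
t=2: queue=[A,B,C] q_used=2 → run A
t=3: queue=[B,C,A,F] q_used=0 → run B
t=4: queue=[B,C,A,F,D,E] q_used=1 → run B
t=5: queue=[B,C,A,F,D,E] q_used=2 → run B
t=6: queue=[C,A,F,D,E,B] q_used=0 → run C
t=7: queue=[C,A,F,D,E,B,G] q_used=1 → run C
t=8: queue=[C,A,F,D,E,B,G] q_used=2 → run C
t=9: queue=[A,F,D,E,B,G,C] q_used=0 → run A
t=10: queue=[A,F,D,E,B,G,C,H] q_used=1 → run A
t=11: queue=[A,F,D,E,B,G,C,H] q_used=2 → run A
t=12: queue=[F,D,E,B,G,C,H,A] q_used=0 → run F
t=13: queue=[F,D,E,B,G,C,H,A] q_used=1 → run F
t=14: queue=[F,D,E,B,G,C,H,A] q_used=2 → run F
t=15: queue=[D,E,B,G,C,H,A] q_used=0 → run D
t=16: queue=[D,E,B,G,C,H,A] q_used=1 → run D
t=17: queue=[D,E,B,G,C,H,A] q_used=2 → run D
t=18: queue=[E,B,G,C,H,A,D] q_used=0 → run E
t=19: queue=[E,B,G,C,H,A,D] q_used=1 → run E
t=20: queue=[E,B,G,C,H,A,D] q_used=2 → run E
t=21: queue=[B,G,C,H,A,D,E] q_used=0 → run B
t=22: queue=[B,G,C,H,A,D,E] q_used=1 → run B
t=23: queue=[G,C,H,A,D,E] q_used=0 → run G
t=24: queue=[G,C,H,A,D,E] q_used=1 → run G
t=25: queue=[G,C,H,A,D,E] q_used=2 → run G
t=26: queue=[C,H,A,D,E,G] q_used=0 → run C
t=27: queue=[H,A,D,E,G] q_used=0 → run H
t=28: queue=[H,A,D,E,G] q_used=1 → run H
t=29: queue=[H,A,D,E,G] q_used=2 → run H
t=30: queue=[A,D,E,G,H] q_used=0 → run A
t=31: queue=[A,D,E,G,H] q_used=1 → run A
t=32: queue=[D,E,G,H] q_used=0 → run D
t=33: queue=[E,G,H] q_used=0 → run E
t=34: queue=[E,G,H] q_used=1 → run E
t=35: queue=[E,G,H] q_used=2 → run E
t=36: queue=[G,H] q_used=0 → run G
t=37: queue=[G,H] q_used=1 → run G
t=38: queue=[G,H] q_used=2 → run G
t=39: queue=[H] q_used=0 → run H
t=40: queue=[H] q_used=1 → run H
t=41: (idle)
t=42: (idle)
t=43: (idle)
t=44: (idle)
t=45: (idle)
t=46: (idle)
t=47: (idle)
t=48: (idle)
t=49: (idle)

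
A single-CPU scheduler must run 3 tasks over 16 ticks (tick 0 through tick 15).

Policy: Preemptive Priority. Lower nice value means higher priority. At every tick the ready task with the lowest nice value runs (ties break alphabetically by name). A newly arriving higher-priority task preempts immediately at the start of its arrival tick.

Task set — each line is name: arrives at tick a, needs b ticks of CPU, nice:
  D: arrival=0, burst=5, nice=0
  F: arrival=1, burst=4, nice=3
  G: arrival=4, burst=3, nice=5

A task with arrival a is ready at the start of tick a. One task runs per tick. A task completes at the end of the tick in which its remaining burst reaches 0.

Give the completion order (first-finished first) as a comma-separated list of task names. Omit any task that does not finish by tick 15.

completion order = D, F, G

t=0: ready={D} → run D
t=1: ready={D,F} → run D
t=2: ready={D,F} → run D
t=3: ready={D,F} → run D
t=4: ready={D,F,G} → run D
t=5: ready={F,G} → run F
t=6: ready={F,G} → run F
t=7: ready={F,G} → run F
t=8: ready={F,G} → run F
t=9: ready={G} → run G
t=10: ready={G} → run G
t=11: ready={G} → run G
t=12: (idle)
t=13: (idle)
t=14: (idle)
t=15: (idle)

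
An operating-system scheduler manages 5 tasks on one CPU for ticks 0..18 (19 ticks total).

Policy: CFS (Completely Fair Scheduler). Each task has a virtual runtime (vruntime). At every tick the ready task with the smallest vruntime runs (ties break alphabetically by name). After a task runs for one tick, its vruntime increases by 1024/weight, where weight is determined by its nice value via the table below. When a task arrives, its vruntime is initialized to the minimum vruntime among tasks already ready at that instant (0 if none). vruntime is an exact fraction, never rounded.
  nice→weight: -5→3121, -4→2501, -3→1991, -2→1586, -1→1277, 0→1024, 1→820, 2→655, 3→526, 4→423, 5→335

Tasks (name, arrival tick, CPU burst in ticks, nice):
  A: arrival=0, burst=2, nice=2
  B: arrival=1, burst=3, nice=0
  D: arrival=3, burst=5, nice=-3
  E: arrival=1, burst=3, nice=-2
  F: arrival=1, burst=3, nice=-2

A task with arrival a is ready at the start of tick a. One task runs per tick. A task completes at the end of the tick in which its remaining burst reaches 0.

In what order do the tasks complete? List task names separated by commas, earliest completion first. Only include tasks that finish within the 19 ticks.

completion order = A, E, F, B, D

t=0: vr[A=0] → run A
t=1: vr[A=1024/655 B=1024/655 E=1024/655 F=1024/655] → run A
t=2: vr[B=1024/655 E=1024/655 F=1024/655] → run B
t=3: vr[B=1679/655 D=1024/655 E=1024/655 F=1024/655] → run D
t=4: vr[B=1679/655 D=2709504/1304105 E=1024/655 F=1024/655] → run E
t=5: vr[B=1679/655 D=2709504/1304105 E=1147392/519415 F=1024/655] → run F
t=6: vr[B=1679/655 D=2709504/1304105 E=1147392/519415 F=1147392/519415] → run D
t=7: vr[B=1679/655 D=3380224/1304105 E=1147392/519415 F=1147392/519415] → run E
t=8: vr[B=1679/655 D=3380224/1304105 E=1482752/519415 F=1147392/519415] → run F
t=9: vr[B=1679/655 D=3380224/1304105 E=1482752/519415 F=1482752/519415] → run B
t=10: vr[B=2334/655 D=3380224/1304105 E=1482752/519415 F=1482752/519415] → run D
t=11: vr[B=2334/655 D=4050944/1304105 E=1482752/519415 F=1482752/519415] → run E
t=12: vr[B=2334/655 D=4050944/1304105 F=1482752/519415] → run F
t=13: vr[B=2334/655 D=4050944/1304105] → run D
t=14: vr[B=2334/655 D=4721664/1304105] → run B
t=15: vr[D=4721664/1304105] → run D
t=16: (idle)
t=17: (idle)
t=18: (idle)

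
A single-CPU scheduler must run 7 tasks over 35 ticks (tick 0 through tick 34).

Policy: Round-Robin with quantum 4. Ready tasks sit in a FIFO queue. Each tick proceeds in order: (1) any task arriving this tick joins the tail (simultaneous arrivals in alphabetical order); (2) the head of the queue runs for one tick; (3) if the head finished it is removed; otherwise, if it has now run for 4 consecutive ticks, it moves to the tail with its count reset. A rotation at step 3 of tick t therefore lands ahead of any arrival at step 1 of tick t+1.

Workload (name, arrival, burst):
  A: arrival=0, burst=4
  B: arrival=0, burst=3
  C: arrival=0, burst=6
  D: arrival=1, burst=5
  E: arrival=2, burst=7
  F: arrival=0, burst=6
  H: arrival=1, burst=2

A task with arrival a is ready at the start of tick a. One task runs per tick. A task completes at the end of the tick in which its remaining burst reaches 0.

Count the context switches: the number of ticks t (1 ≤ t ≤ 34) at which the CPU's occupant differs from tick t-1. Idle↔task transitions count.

context switches = 11

t=0: queue=[A,B,C,F] q_used=0 → run A
t=1: queue=[A,B,C,F,D,H] q_used=1 → run A
t=2: queue=[A,B,C,F,D,H,E] q_used=2 → run A
t=3: queue=[A,B,C,F,D,H,E] q_used=3 → run A
t=4: queue=[B,C,F,D,H,E] q_used=0 → run B
t=5: queue=[B,C,F,D,H,E] q_used=1 → run B
t=6: queue=[B,C,F,D,H,E] q_used=2 → run B
t=7: queue=[C,F,D,H,E] q_used=0 → run C
t=8: queue=[C,F,D,H,E] q_used=1 → run C
t=9: queue=[C,F,D,H,E] q_used=2 → run C
t=10: queue=[C,F,D,H,E] q_used=3 → run C
t=11: queue=[F,D,H,E,C] q_used=0 → run F
t=12: queue=[F,D,H,E,C] q_used=1 → run F
t=13: queue=[F,D,H,E,C] q_used=2 → run F
t=14: queue=[F,D,H,E,C] q_used=3 → run F
t=15: queue=[D,H,E,C,F] q_used=0 → run D
t=16: queue=[D,H,E,C,F] q_used=1 → run D
t=17: queue=[D,H,E,C,F] q_used=2 → run D
t=18: queue=[D,H,E,C,F] q_used=3 → run D
t=19: queue=[H,E,C,F,D] q_used=0 → run H
t=20: queue=[H,E,C,F,D] q_used=1 → run H
t=21: queue=[E,C,F,D] q_used=0 → run E
t=22: queue=[E,C,F,D] q_used=1 → run E
t=23: queue=[E,C,F,D] q_used=2 → run E
t=24: queue=[E,C,F,D] q_used=3 → run E
t=25: queue=[C,F,D,E] q_used=0 → run C
t=26: queue=[C,F,D,E] q_used=1 → run C
t=27: queue=[F,D,E] q_used=0 → run F
t=28: queue=[F,D,E] q_used=1 → run F
t=29: queue=[D,E] q_used=0 → run D
t=30: queue=[E] q_used=0 → run E
t=31: queue=[E] q_used=1 → run E
t=32: queue=[E] q_used=2 → run E
t=33: (idle)
t=34: (idle)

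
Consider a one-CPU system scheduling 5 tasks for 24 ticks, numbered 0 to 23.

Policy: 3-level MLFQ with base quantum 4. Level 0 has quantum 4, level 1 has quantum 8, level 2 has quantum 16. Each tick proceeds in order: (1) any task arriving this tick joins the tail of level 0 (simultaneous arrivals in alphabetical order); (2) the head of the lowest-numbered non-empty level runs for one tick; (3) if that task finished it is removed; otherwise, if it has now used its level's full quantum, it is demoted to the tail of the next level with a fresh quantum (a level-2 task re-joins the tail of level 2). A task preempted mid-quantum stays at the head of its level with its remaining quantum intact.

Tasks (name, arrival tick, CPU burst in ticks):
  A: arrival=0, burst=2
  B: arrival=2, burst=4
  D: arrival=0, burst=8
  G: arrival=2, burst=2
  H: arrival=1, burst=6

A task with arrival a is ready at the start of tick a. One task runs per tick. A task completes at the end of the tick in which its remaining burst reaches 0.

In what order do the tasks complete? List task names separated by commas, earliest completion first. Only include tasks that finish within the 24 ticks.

completion order = A, B, G, D, H

t=0: L0/L1/L2 = AD/-/- → run A
t=1: L0/L1/L2 = ADH/-/- → run A
t=2: L0/L1/L2 = DHBG/-/- → run D
t=3: L0/L1/L2 = DHBG/-/- → run D
t=4: L0/L1/L2 = DHBG/-/- → run D
t=5: L0/L1/L2 = DHBG/-/- → run D
t=6: L0/L1/L2 = HBG/D/- → run H
t=7: L0/L1/L2 = HBG/D/- → run H
t=8: L0/L1/L2 = HBG/D/- → run H
t=9: L0/L1/L2 = HBG/D/- → run H
t=10: L0/L1/L2 = BG/DH/- → run B
t=11: L0/L1/L2 = BG/DH/- → run B
t=12: L0/L1/L2 = BG/DH/- → run B
t=13: L0/L1/L2 = BG/DH/- → run B
t=14: L0/L1/L2 = G/DH/- → run G
t=15: L0/L1/L2 = G/DH/- → run G
t=16: L0/L1/L2 = -/DH/- → run D
t=17: L0/L1/L2 = -/DH/- → run D
t=18: L0/L1/L2 = -/DH/- → run D
t=19: L0/L1/L2 = -/DH/- → run D
t=20: L0/L1/L2 = -/H/- → run H
t=21: L0/L1/L2 = -/H/- → run H
t=22: (idle)
t=23: (idle)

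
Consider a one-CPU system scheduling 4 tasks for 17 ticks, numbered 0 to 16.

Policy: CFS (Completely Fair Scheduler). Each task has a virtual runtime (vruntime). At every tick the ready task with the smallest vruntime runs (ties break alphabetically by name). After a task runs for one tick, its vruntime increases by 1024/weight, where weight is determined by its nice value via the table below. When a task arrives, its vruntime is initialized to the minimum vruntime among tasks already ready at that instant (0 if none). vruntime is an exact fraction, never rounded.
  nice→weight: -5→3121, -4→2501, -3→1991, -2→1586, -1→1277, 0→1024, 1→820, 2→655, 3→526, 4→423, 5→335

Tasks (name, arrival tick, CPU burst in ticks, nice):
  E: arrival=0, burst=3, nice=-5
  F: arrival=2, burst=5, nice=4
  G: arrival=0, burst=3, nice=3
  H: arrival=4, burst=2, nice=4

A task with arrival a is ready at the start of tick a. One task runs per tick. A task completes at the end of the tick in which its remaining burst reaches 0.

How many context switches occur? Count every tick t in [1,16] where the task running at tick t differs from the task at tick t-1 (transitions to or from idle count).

t=0: vr[E=0 G=0] → run E
t=1: vr[E=1024/3121 G=0] → run G
t=2: vr[E=1024/3121 F=1024/3121 G=512/263] → run E
t=3: vr[E=2048/3121 F=1024/3121 G=512/263] → run F
t=4: vr[E=2048/3121 F=3629056/1320183 G=512/263 H=2048/3121] → run E
t=5: vr[F=3629056/1320183 G=512/263 H=2048/3121] → run H
t=6: vr[F=3629056/1320183 G=512/263 H=4062208/1320183] → run G
t=7: vr[F=3629056/1320183 G=1024/263 H=4062208/1320183] → run F
t=8: vr[F=6824960/1320183 G=1024/263 H=4062208/1320183] → run H
t=9: vr[F=6824960/1320183 G=1024/263] → run G
t=10: vr[F=6824960/1320183] → run F
t=11: vr[F=3340288/440061] → run F
t=12: vr[F=13216768/1320183] → run F
t=13: (idle)
t=14: (idle)
t=15: (idle)
t=16: (idle)

context switches = 11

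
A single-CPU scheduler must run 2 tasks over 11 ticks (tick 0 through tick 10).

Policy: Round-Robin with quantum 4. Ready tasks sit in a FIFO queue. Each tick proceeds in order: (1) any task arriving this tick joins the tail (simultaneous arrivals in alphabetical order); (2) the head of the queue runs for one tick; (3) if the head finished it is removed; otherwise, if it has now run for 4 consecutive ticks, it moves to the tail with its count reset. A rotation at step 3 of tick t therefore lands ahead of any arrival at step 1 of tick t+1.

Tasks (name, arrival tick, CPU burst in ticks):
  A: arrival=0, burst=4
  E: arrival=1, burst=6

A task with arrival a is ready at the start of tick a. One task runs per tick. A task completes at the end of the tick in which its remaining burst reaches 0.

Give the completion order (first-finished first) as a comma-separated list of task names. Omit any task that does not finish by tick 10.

completion order = A, E

t=0: queue=[A] q_used=0 → run A
t=1: queue=[A,E] q_used=1 → run A
t=2: queue=[A,E] q_used=2 → run A
t=3: queue=[A,E] q_used=3 → run A
t=4: queue=[E] q_used=0 → run E
t=5: queue=[E] q_used=1 → run E
t=6: queue=[E] q_used=2 → run E
t=7: queue=[E] q_used=3 → run E
t=8: queue=[E] q_used=0 → run E
t=9: queue=[E] q_used=1 → run E
t=10: (idle)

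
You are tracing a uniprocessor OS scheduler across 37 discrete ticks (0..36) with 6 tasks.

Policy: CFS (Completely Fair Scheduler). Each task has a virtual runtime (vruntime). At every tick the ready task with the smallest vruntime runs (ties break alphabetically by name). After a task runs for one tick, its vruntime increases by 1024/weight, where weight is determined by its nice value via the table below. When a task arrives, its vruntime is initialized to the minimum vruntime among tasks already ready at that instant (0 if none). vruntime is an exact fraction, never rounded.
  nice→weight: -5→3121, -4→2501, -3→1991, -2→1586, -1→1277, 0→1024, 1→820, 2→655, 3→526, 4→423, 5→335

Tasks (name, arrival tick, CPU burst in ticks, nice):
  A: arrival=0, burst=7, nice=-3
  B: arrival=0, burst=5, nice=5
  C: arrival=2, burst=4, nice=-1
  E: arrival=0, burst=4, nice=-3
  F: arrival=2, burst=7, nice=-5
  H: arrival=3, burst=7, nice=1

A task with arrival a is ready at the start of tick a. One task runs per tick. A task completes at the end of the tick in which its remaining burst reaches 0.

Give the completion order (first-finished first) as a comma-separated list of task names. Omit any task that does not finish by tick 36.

t=0: vr[A=0 B=0 E=0] → run A
t=1: vr[A=1024/1991 B=0 E=0] → run B
t=2: vr[A=1024/1991 B=1024/335 C=0 E=0 F=0] → run C
t=3: vr[A=1024/1991 B=1024/335 C=1024/1277 E=0 F=0 H=0] → run E
t=4: vr[A=1024/1991 B=1024/335 C=1024/1277 E=1024/1991 F=0 H=0] → run F
t=5: vr[A=1024/1991 B=1024/335 C=1024/1277 E=1024/1991 F=1024/3121 H=0] → run H
t=6: vr[A=1024/1991 B=1024/335 C=1024/1277 E=1024/1991 F=1024/3121 H=256/205] → run F
t=7: vr[A=1024/1991 B=1024/335 C=1024/1277 E=1024/1991 F=2048/3121 H=256/205] → run A
t=8: vr[A=2048/1991 B=1024/335 C=1024/1277 E=1024/1991 F=2048/3121 H=256/205] → run E
t=9: vr[A=2048/1991 B=1024/335 C=1024/1277 E=2048/1991 F=2048/3121 H=256/205] → run F
t=10: vr[A=2048/1991 B=1024/335 C=1024/1277 E=2048/1991 F=3072/3121 H=256/205] → run C
t=11: vr[A=2048/1991 B=1024/335 C=2048/1277 E=2048/1991 F=3072/3121 H=256/205] → run F
t=12: vr[A=2048/1991 B=1024/335 C=2048/1277 E=2048/1991 F=4096/3121 H=256/205] → run A
t=13: vr[A=3072/1991 B=1024/335 C=2048/1277 E=2048/1991 F=4096/3121 H=256/205] → run E
t=14: vr[A=3072/1991 B=1024/335 C=2048/1277 E=3072/1991 F=4096/3121 H=256/205] → run H
t=15: vr[A=3072/1991 B=1024/335 C=2048/1277 E=3072/1991 F=4096/3121 H=512/205] → run F
t=16: vr[A=3072/1991 B=1024/335 C=2048/1277 E=3072/1991 F=5120/3121 H=512/205] → run A
t=17: vr[A=4096/1991 B=1024/335 C=2048/1277 E=3072/1991 F=5120/3121 H=512/205] → run E
t=18: vr[A=4096/1991 B=1024/335 C=2048/1277 F=5120/3121 H=512/205] → run C
t=19: vr[A=4096/1991 B=1024/335 C=3072/1277 F=5120/3121 H=512/205] → run F
t=20: vr[A=4096/1991 B=1024/335 C=3072/1277 F=6144/3121 H=512/205] → run F
t=21: vr[A=4096/1991 B=1024/335 C=3072/1277 H=512/205] → run A
t=22: vr[A=5120/1991 B=1024/335 C=3072/1277 H=512/205] → run C
t=23: vr[A=5120/1991 B=1024/335 H=512/205] → run H
t=24: vr[A=5120/1991 B=1024/335 H=768/205] → run A
t=25: vr[A=6144/1991 B=1024/335 H=768/205] → run B
t=26: vr[A=6144/1991 B=2048/335 H=768/205] → run A
t=27: vr[B=2048/335 H=768/205] → run H
t=28: vr[B=2048/335 H=1024/205] → run H
t=29: vr[B=2048/335 H=256/41] → run B
t=30: vr[B=3072/335 H=256/41] → run H
t=31: vr[B=3072/335 H=1536/205] → run H
t=32: vr[B=3072/335] → run B
t=33: vr[B=4096/335] → run B
t=34: (idle)
t=35: (idle)
t=36: (idle)

completion order = E, F, C, A, H, B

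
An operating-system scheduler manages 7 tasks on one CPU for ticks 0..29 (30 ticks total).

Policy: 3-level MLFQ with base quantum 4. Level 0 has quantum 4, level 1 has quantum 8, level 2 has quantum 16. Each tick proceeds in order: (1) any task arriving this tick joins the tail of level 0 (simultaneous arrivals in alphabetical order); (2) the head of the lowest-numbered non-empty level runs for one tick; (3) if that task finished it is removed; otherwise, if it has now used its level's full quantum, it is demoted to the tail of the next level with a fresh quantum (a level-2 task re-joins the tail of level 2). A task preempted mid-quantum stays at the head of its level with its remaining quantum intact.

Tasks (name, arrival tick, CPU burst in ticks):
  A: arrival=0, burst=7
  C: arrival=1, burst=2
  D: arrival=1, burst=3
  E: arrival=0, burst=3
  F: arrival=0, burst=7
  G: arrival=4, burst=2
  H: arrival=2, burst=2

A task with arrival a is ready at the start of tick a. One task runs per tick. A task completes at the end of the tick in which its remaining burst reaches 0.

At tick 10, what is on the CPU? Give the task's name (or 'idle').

t=0: L0/L1/L2 = AEF/-/- → run A
t=1: L0/L1/L2 = AEFCD/-/- → run A
t=2: L0/L1/L2 = AEFCDH/-/- → run A
t=3: L0/L1/L2 = AEFCDH/-/- → run A
t=4: L0/L1/L2 = EFCDHG/A/- → run E
t=5: L0/L1/L2 = EFCDHG/A/- → run E
t=6: L0/L1/L2 = EFCDHG/A/- → run E
t=7: L0/L1/L2 = FCDHG/A/- → run F
t=8: L0/L1/L2 = FCDHG/A/- → run F
t=9: L0/L1/L2 = FCDHG/A/- → run F
t=10: L0/L1/L2 = FCDHG/A/- → run F
t=11: L0/L1/L2 = CDHG/AF/- → run C
t=12: L0/L1/L2 = CDHG/AF/- → run C
t=13: L0/L1/L2 = DHG/AF/- → run D
t=14: L0/L1/L2 = DHG/AF/- → run D
t=15: L0/L1/L2 = DHG/AF/- → run D
t=16: L0/L1/L2 = HG/AF/- → run H
t=17: L0/L1/L2 = HG/AF/- → run H
t=18: L0/L1/L2 = G/AF/- → run G
t=19: L0/L1/L2 = G/AF/- → run G
t=20: L0/L1/L2 = -/AF/- → run A
t=21: L0/L1/L2 = -/AF/- → run A
t=22: L0/L1/L2 = -/AF/- → run A
t=23: L0/L1/L2 = -/F/- → run F
t=24: L0/L1/L2 = -/F/- → run F
t=25: L0/L1/L2 = -/F/- → run F
t=26: (idle)
t=27: (idle)
t=28: (idle)
t=29: (idle)

running at tick 10 = F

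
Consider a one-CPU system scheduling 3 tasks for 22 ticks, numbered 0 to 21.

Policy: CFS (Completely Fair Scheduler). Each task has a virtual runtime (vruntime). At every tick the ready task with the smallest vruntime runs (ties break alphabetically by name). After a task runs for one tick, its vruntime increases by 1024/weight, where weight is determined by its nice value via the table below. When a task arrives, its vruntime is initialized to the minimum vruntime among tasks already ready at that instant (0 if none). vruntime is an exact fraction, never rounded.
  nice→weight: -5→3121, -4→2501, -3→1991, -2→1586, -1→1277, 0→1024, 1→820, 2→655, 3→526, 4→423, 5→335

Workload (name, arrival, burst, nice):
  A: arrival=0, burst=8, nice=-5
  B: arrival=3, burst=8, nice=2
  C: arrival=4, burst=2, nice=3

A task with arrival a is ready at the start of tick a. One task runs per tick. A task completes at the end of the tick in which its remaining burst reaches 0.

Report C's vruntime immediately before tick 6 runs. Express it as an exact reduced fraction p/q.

vruntime(C, start of tick 6) = 2405888/820823

t=0: vr[A=0] → run A
t=1: vr[A=1024/3121] → run A
t=2: vr[A=2048/3121] → run A
t=3: vr[A=3072/3121 B=3072/3121] → run A
t=4: vr[A=4096/3121 B=3072/3121 C=3072/3121] → run B
t=5: vr[A=4096/3121 B=5208064/2044255 C=3072/3121] → run C
t=6: vr[A=4096/3121 B=5208064/2044255 C=2405888/820823] → run A
t=7: vr[A=5120/3121 B=5208064/2044255 C=2405888/820823] → run A
t=8: vr[A=6144/3121 B=5208064/2044255 C=2405888/820823] → run A
t=9: vr[A=7168/3121 B=5208064/2044255 C=2405888/820823] → run A
t=10: vr[B=5208064/2044255 C=2405888/820823] → run B
t=11: vr[B=8403968/2044255 C=2405888/820823] → run C
t=12: vr[B=8403968/2044255] → run B
t=13: vr[B=11599872/2044255] → run B
t=14: vr[B=14795776/2044255] → run B
t=15: vr[B=3598336/408851] → run B
t=16: vr[B=21187584/2044255] → run B
t=17: vr[B=24383488/2044255] → run B
t=18: (idle)
t=19: (idle)
t=20: (idle)
t=21: (idle)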